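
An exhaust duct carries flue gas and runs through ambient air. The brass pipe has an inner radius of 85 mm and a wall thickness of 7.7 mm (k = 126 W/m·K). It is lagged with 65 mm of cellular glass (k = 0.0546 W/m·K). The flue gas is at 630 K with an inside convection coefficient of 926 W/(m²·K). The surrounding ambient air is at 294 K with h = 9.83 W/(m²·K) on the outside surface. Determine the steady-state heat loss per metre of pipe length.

Per-layer cylindrical resistances, series-summed:
R_inner film = 1/(h_i·2πr₁L) = 1/(926×2π×0.085×1) = 0.002022 K/W
R_brass pipe wall = ln(92.7/85)/(2π×126×1) = 1.095×10^-4 K/W
R_cellular glass = ln(157.7/92.7)/(2π×0.0546×1) = 1.549 K/W
R_outer film = 1/(h_o·2πr_oL) = 1/(9.83×2π×0.1577×1) = 0.1027 K/W
R_total = 1.654 K/W
Q = ΔT/R_total = 336/1.654

q′ ≈ 203 W/m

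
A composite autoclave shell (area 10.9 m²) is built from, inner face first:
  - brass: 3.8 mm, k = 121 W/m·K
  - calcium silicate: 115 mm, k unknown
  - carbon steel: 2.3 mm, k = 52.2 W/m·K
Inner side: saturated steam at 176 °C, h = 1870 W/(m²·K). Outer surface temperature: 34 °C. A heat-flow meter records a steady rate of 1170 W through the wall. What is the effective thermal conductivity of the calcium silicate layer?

Using the resistance-network approach (series):
R_inner film = 1/(h_i·A) = 1/(1870×10.9) = 4.906×10^-5 K/W
R_brass = L/(kA) = 0.0038/(121×10.9) = 2.881×10^-6 K/W
R_carbon steel = L/(kA) = 0.0023/(52.2×10.9) = 4.042×10^-6 K/W
Sum of known resistances R_other = 5.598×10^-5 K/W
Total R = ΔT/Q = 142/1170 = 0.1214 K/W
R_calcium silicate = R_total − R_other = 0.1213 K/W
k = L/(R·A) = 0.115/(0.1213×10.9)

k ≈ 0.087 W/(m·K)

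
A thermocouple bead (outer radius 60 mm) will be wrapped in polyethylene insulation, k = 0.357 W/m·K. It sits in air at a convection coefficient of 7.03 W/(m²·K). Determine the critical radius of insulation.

For a sphere r_cr = 2k/h = 2×0.357/7.03
r_cr = 102 mm; since the bare radius (60 mm) is below r_cr, adding a thin layer of insulation will *increase* heat loss.

r_cr ≈ 102 mm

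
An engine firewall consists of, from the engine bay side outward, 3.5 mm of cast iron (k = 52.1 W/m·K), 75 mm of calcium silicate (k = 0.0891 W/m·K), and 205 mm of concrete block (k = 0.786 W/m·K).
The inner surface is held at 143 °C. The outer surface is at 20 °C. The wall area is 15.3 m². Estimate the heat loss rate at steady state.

Series thermal resistances:
R_cast iron = L/(kA) = 0.0035/(52.1×15.3) = 4.391×10^-6 K/W
R_calcium silicate = L/(kA) = 0.075/(0.0891×15.3) = 0.05502 K/W
R_concrete block = L/(kA) = 0.205/(0.786×15.3) = 0.01705 K/W
R_total = 0.07207 K/W
Q = ΔT / R_total = 123 / 0.07207

Q ≈ 1710 W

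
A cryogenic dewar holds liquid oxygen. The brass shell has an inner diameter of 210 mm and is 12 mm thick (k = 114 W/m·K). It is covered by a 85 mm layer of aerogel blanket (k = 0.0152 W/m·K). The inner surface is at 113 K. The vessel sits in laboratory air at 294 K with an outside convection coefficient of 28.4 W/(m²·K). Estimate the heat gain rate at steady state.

Q ≈ 9.58 W

Spherical conduction: R = (1/r_in − 1/r_out)/(4πk) per layer; series-sum.
R_brass shell = (1/0.105 − 1/0.117)/(4π×114) = 6.819×10^-4 K/W
R_aerogel blanket = (1/0.117 − 1/0.202)/(4π×0.0152) = 18.83 K/W
R_outer film = 1/(h·4πr_o²) = 1/(28.4×4π×0.202²) = 0.06867 K/W
R_total = 18.9 K/W
Q = ΔT/R_total = 181/18.9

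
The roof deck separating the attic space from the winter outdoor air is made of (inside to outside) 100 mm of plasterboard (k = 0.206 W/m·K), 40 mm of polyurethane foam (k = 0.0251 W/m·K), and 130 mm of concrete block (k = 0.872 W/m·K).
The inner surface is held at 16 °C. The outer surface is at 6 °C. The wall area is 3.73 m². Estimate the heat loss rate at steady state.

Q ≈ 16.7 W

Series thermal resistances:
R_plasterboard = L/(kA) = 0.1/(0.206×3.73) = 0.1301 K/W
R_polyurethane foam = L/(kA) = 0.04/(0.0251×3.73) = 0.4272 K/W
R_concrete block = L/(kA) = 0.13/(0.872×3.73) = 0.03997 K/W
R_total = 0.5974 K/W
Q = ΔT / R_total = 10 / 0.5974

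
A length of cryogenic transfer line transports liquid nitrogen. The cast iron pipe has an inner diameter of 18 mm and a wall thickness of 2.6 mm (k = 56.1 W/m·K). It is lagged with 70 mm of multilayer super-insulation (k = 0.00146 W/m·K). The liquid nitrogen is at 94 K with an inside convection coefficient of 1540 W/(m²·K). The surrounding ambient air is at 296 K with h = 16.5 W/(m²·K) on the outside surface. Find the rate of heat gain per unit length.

Treating each annulus and film as a series resistance:
R_inner film = 1/(h_i·2πr₁L) = 1/(1540×2π×0.009×1) = 0.01148 K/W
R_cast iron pipe wall = ln(11.6/9)/(2π×56.1×1) = 7.2×10^-4 K/W
R_multilayer super-insulation = ln(81.6/11.6)/(2π×0.00146×1) = 212.7 K/W
R_outer film = 1/(h_o·2πr_oL) = 1/(16.5×2π×0.0816×1) = 0.1182 K/W
R_total = 212.8 K/W
Q = ΔT/R_total = 202/212.8

q′ ≈ 0.949 W/m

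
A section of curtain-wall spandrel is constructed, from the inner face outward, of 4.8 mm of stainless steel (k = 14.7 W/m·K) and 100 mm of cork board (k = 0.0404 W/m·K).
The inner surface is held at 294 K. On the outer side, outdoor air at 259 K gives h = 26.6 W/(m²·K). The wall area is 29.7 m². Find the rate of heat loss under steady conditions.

Q ≈ 414 W

Thermal resistances in series:
R_stainless steel = L/(kA) = 0.0048/(14.7×29.7) = 1.099×10^-5 K/W
R_cork board = L/(kA) = 0.1/(0.0404×29.7) = 0.08334 K/W
R_outer film = 1/(h_o·A) = 1/(26.6×29.7) = 0.001266 K/W
R_total = 0.08462 K/W
Q = ΔT / R_total = 35 / 0.08462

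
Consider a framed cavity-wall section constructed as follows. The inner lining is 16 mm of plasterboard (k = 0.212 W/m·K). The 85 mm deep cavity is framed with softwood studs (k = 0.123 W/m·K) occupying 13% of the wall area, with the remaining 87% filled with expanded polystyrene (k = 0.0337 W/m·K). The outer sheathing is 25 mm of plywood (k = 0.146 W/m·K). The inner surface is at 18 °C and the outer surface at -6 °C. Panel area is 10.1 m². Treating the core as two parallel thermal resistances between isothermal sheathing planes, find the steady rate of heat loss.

Sheathing layers in series; stud and cavity paths in parallel between them.
R_inner = 0.016/(0.212×10.1) = 0.007472 K/W
R_stud  = 0.085/(0.123×0.13×10.1) = 0.5263 K/W
R_cav   = 0.085/(0.0337×0.87×10.1) = 0.287 K/W
1/R_core = 1/R_stud + 1/R_cav → R_core = 0.1857 K/W
R_outer = 0.025/(0.146×10.1) = 0.01695 K/W
R_total = 0.2102 K/W
Q = ΔT/R_total = 24/0.2102

Q ≈ 114 W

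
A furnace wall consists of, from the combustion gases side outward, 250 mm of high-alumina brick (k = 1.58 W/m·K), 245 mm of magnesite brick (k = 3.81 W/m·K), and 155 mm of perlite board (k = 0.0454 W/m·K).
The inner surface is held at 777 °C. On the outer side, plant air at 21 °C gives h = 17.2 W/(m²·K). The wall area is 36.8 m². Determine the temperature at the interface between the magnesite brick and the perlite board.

T ≈ 731 °C

Using the resistance-network approach (series):
R_high-alumina brick = L/(kA) = 0.25/(1.58×36.8) = 0.0043 K/W
R_magnesite brick = L/(kA) = 0.245/(3.81×36.8) = 0.001747 K/W
R_perlite board = L/(kA) = 0.155/(0.0454×36.8) = 0.09277 K/W
R_outer film = 1/(h_o·A) = 1/(17.2×36.8) = 0.00158 K/W
R_total = 0.1004 K/W;  Q = ΔT/R_total = 756/0.1004 = 7530 W
T_interface = T_inner − Q·ΣR(inner→interface) = 777 − 7530×0.006047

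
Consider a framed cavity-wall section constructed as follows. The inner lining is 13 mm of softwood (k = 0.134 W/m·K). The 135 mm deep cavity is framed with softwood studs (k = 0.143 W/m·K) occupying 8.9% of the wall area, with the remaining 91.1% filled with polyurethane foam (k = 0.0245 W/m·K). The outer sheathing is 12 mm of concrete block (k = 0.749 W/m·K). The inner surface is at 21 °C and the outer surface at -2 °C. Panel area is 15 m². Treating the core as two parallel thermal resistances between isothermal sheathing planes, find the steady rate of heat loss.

Q ≈ 87 W

Sheathing layers in series; stud and cavity paths in parallel between them.
R_inner = 0.013/(0.134×15) = 0.006468 K/W
R_stud  = 0.135/(0.143×0.089×15) = 0.7072 K/W
R_cav   = 0.135/(0.0245×0.911×15) = 0.4032 K/W
1/R_core = 1/R_stud + 1/R_cav → R_core = 0.2568 K/W
R_outer = 0.012/(0.749×15) = 0.001068 K/W
R_total = 0.2643 K/W
Q = ΔT/R_total = 23/0.2643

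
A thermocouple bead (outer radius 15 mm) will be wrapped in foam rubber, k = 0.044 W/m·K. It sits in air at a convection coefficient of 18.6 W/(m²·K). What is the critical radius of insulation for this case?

r_cr ≈ 4.73 mm

For a sphere r_cr = 2k/h = 2×0.044/18.6
r_cr = 4.73 mm; since the bare radius (15 mm) is above r_cr, any added insulation will reduce heat loss.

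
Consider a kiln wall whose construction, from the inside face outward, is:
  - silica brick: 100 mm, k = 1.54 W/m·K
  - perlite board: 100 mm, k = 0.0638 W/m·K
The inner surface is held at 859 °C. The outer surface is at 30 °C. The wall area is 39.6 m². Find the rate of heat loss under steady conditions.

Q ≈ 20100 W

Thermal resistances in series:
R_silica brick = L/(kA) = 0.1/(1.54×39.6) = 0.00164 K/W
R_perlite board = L/(kA) = 0.1/(0.0638×39.6) = 0.03958 K/W
R_total = 0.04122 K/W
Q = ΔT / R_total = 829 / 0.04122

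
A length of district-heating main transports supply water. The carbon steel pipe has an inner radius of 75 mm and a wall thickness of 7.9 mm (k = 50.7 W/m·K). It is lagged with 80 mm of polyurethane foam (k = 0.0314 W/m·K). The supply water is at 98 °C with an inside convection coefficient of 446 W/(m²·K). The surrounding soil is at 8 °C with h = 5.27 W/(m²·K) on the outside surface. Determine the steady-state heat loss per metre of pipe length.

q′ ≈ 24.9 W/m

For a radial system each layer contributes R = ln(r_out/r_in)/(2πkL); films add R = 1/(hA).
R_inner film = 1/(h_i·2πr₁L) = 1/(446×2π×0.075×1) = 0.004758 K/W
R_carbon steel pipe wall = ln(82.9/75)/(2π×50.7×1) = 3.144×10^-4 K/W
R_polyurethane foam = ln(162.9/82.9)/(2π×0.0314×1) = 3.424 K/W
R_outer film = 1/(h_o·2πr_oL) = 1/(5.27×2π×0.1629×1) = 0.1854 K/W
R_total = 3.614 K/W
Q = ΔT/R_total = 90/3.614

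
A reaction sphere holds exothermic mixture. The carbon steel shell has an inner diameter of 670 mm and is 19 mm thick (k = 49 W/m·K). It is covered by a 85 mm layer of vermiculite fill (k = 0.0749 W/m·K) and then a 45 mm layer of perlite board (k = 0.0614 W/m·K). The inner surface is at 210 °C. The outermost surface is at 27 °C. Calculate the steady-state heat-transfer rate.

Q ≈ 214 W

Each spherical layer contributes R = (1/r_i − 1/r_o)/(4πk):
R_carbon steel shell = (1/0.335 − 1/0.354)/(4π×49) = 2.602×10^-4 K/W
R_vermiculite fill = (1/0.354 − 1/0.439)/(4π×0.0749) = 0.5811 K/W
R_perlite board = (1/0.439 − 1/0.484)/(4π×0.0614) = 0.2745 K/W
R_total = 0.8559 K/W
Q = ΔT/R_total = 183/0.8559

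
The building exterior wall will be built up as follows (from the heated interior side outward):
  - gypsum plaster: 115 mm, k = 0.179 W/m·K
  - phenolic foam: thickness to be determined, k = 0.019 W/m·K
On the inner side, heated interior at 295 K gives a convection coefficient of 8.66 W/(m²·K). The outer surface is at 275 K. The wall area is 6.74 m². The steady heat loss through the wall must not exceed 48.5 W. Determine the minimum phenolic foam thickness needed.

L ≈ 38.4 mm

Series thermal resistances:
R_inner film = 1/(h_i·A) = 1/(8.66×6.74) = 0.01713 K/W
R_gypsum plaster = L/(kA) = 0.115/(0.179×6.74) = 0.09532 K/W
Sum of the known resistances R_other = 0.1125 K/W
Required total resistance R_tot = ΔT/Q_allow = 20/48.5 = 0.4124 K/W
R_phenolic foam = R_tot − R_other = 0.2999 K/W
L = R·k·A = 0.2999×0.019×6.74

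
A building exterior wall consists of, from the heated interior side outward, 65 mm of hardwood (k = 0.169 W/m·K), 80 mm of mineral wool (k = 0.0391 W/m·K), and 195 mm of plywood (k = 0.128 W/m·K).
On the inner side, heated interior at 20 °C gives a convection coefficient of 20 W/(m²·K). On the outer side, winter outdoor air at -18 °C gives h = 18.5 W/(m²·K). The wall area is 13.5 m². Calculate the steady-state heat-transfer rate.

Q ≈ 126 W

Model the wall as resistances in series:
R_inner film = 1/(h_i·A) = 1/(20×13.5) = 0.003704 K/W
R_hardwood = L/(kA) = 0.065/(0.169×13.5) = 0.02849 K/W
R_mineral wool = L/(kA) = 0.08/(0.0391×13.5) = 0.1516 K/W
R_plywood = L/(kA) = 0.195/(0.128×13.5) = 0.1128 K/W
R_outer film = 1/(h_o·A) = 1/(18.5×13.5) = 0.004004 K/W
R_total = 0.3006 K/W
Q = ΔT / R_total = 38 / 0.3006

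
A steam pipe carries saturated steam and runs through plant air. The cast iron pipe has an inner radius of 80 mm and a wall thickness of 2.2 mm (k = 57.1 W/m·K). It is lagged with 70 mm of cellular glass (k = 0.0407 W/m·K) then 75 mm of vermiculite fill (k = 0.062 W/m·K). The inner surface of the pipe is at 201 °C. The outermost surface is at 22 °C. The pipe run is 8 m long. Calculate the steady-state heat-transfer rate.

Per-layer cylindrical resistances, series-summed:
R_cast iron pipe wall = ln(82.2/80)/(2π×57.1×8) = 9.452×10^-6 K/W
R_cellular glass = ln(152.2/82.2)/(2π×0.0407×8) = 0.3011 K/W
R_vermiculite fill = ln(227.2/152.2)/(2π×0.062×8) = 0.1286 K/W
R_total = 0.4297 K/W
Q = ΔT/R_total = 179/0.4297

Q ≈ 417 W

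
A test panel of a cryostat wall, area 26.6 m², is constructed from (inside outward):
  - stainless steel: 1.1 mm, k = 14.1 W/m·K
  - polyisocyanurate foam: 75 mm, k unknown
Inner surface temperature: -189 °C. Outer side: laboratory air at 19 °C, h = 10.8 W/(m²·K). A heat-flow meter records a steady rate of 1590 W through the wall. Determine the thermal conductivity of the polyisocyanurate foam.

k ≈ 0.0221 W/(m·K)

Series thermal resistances:
R_stainless steel = L/(kA) = 0.0011/(14.1×26.6) = 2.933×10^-6 K/W
R_outer film = 1/(h_o·A) = 1/(10.8×26.6) = 0.003481 K/W
Sum of known resistances R_other = 0.003484 K/W
Total R = ΔT/Q = 208/1590 = 0.1308 K/W
R_polyisocyanurate foam = R_total − R_other = 0.1273 K/W
k = L/(R·A) = 0.075/(0.1273×26.6)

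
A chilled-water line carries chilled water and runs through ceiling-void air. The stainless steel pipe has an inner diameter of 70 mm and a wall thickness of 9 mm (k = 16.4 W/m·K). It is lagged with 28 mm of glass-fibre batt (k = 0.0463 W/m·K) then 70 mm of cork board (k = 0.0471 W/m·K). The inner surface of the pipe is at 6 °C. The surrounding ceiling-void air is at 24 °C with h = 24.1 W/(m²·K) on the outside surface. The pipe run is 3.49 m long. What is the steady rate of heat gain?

Cylindrical conduction, so R = ln(r₂/r₁)/(2πkL) per layer, in series:
R_stainless steel pipe wall = ln(44/35)/(2π×16.4×3.49) = 6.363×10^-4 K/W
R_glass-fibre batt = ln(72/44)/(2π×0.0463×3.49) = 0.4851 K/W
R_cork board = ln(142/72)/(2π×0.0471×3.49) = 0.6576 K/W
R_outer film = 1/(h_o·2πr_oL) = 1/(24.1×2π×0.142×3.49) = 0.01333 K/W
R_total = 1.157 K/W
Q = ΔT/R_total = 18/1.157

Q ≈ 15.6 W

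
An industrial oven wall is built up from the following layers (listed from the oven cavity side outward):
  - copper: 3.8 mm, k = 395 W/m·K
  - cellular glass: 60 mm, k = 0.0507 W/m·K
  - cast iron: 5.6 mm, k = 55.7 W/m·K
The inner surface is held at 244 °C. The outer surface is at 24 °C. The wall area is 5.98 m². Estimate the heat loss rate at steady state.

Q ≈ 1110 W

Using the resistance-network approach (series):
R_copper = L/(kA) = 0.0038/(395×5.98) = 1.609×10^-6 K/W
R_cellular glass = L/(kA) = 0.06/(0.0507×5.98) = 0.1979 K/W
R_cast iron = L/(kA) = 0.0056/(55.7×5.98) = 1.681×10^-5 K/W
R_total = 0.1979 K/W
Q = ΔT / R_total = 220 / 0.1979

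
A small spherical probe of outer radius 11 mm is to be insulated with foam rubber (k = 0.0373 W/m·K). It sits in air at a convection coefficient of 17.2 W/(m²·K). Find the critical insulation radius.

For a sphere r_cr = 2k/h = 2×0.0373/17.2
r_cr = 4.34 mm; since the bare radius (11 mm) is above r_cr, any added insulation will reduce heat loss.

r_cr ≈ 4.34 mm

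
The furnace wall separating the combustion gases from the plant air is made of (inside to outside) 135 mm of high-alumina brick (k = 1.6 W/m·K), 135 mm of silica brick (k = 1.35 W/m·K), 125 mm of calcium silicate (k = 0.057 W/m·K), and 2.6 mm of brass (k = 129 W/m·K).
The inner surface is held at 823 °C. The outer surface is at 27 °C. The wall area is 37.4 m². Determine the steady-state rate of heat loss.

Q ≈ 12500 W

Using the resistance-network approach (series):
R_high-alumina brick = L/(kA) = 0.135/(1.6×37.4) = 0.002256 K/W
R_silica brick = L/(kA) = 0.135/(1.35×37.4) = 0.002674 K/W
R_calcium silicate = L/(kA) = 0.125/(0.057×37.4) = 0.05864 K/W
R_brass = L/(kA) = 0.0026/(129×37.4) = 5.389×10^-7 K/W
R_total = 0.06357 K/W
Q = ΔT / R_total = 796 / 0.06357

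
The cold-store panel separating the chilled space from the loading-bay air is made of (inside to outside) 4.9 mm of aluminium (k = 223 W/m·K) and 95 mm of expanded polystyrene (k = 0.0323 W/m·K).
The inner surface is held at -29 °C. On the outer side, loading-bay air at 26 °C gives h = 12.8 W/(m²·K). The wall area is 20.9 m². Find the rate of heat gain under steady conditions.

Q ≈ 381 W

Thermal resistances in series:
R_aluminium = L/(kA) = 0.0049/(223×20.9) = 1.051×10^-6 K/W
R_expanded polystyrene = L/(kA) = 0.095/(0.0323×20.9) = 0.1407 K/W
R_outer film = 1/(h_o·A) = 1/(12.8×20.9) = 0.003738 K/W
R_total = 0.1445 K/W
Q = ΔT / R_total = 55 / 0.1445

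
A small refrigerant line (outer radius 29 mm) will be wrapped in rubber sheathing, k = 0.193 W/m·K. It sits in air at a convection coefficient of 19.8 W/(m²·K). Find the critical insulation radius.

r_cr ≈ 9.75 mm

For a cylinder r_cr = k/h = 0.193/19.8
r_cr = 9.75 mm; since the bare radius (29 mm) is above r_cr, any added insulation will reduce heat loss.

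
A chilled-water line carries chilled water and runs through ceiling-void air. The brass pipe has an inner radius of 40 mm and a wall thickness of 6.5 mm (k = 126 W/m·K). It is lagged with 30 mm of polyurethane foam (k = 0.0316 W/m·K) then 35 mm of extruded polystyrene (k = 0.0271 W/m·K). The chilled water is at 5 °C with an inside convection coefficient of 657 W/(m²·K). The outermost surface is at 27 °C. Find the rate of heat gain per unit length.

q′ ≈ 4.65 W/m

For a radial system each layer contributes R = ln(r_out/r_in)/(2πkL); films add R = 1/(hA).
R_inner film = 1/(h_i·2πr₁L) = 1/(657×2π×0.04×1) = 0.006056 K/W
R_brass pipe wall = ln(46.5/40)/(2π×126×1) = 1.902×10^-4 K/W
R_polyurethane foam = ln(76.5/46.5)/(2π×0.0316×1) = 2.507 K/W
R_extruded polystyrene = ln(111.5/76.5)/(2π×0.0271×1) = 2.213 K/W
R_total = 4.726 K/W
Q = ΔT/R_total = 22/4.726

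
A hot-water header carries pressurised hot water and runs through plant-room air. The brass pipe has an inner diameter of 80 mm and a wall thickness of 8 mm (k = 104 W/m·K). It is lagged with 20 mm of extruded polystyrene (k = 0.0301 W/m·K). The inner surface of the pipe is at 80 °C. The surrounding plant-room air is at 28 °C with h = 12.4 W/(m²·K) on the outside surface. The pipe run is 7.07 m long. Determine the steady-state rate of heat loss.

Treating each annulus and film as a series resistance:
R_brass pipe wall = ln(48/40)/(2π×104×7.07) = 3.946×10^-5 K/W
R_extruded polystyrene = ln(68/48)/(2π×0.0301×7.07) = 0.2605 K/W
R_outer film = 1/(h_o·2πr_oL) = 1/(12.4×2π×0.068×7.07) = 0.0267 K/W
R_total = 0.2872 K/W
Q = ΔT/R_total = 52/0.2872

Q ≈ 181 W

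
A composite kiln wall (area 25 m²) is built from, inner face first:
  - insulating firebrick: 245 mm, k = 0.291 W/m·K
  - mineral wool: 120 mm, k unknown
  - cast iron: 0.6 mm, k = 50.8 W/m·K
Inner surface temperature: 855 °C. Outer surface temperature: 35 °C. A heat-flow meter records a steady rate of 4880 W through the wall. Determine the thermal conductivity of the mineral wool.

Series thermal resistances:
R_insulating firebrick = L/(kA) = 0.245/(0.291×25) = 0.03368 K/W
R_cast iron = L/(kA) = 0.0006/(50.8×25) = 4.724×10^-7 K/W
Sum of known resistances R_other = 0.03368 K/W
Total R = ΔT/Q = 820/4880 = 0.168 K/W
R_mineral wool = R_total − R_other = 0.1344 K/W
k = L/(R·A) = 0.12/(0.1344×25)

k ≈ 0.0357 W/(m·K)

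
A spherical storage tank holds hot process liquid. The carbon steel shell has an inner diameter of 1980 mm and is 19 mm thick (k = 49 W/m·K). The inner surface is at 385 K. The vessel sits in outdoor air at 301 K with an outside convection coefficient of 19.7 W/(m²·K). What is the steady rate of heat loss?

For a spherical shell R = (1/r₁ − 1/r₂)/(4πk); film R = 1/(h·4πr²). In series:
R_carbon steel shell = (1/0.99 − 1/1.009)/(4π×49) = 3.089×10^-5 K/W
R_outer film = 1/(h·4πr_o²) = 1/(19.7×4π×1.009²) = 0.003968 K/W
R_total = 0.003999 K/W
Q = ΔT/R_total = 84/0.003999

Q ≈ 21000 W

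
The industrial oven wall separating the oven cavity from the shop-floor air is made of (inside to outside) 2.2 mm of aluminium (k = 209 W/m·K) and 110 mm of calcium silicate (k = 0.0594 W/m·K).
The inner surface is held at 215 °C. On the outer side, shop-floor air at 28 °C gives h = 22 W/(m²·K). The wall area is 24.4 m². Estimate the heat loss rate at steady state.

Q ≈ 2400 W

Thermal resistances in series:
R_aluminium = L/(kA) = 0.0022/(209×24.4) = 4.314×10^-7 K/W
R_calcium silicate = L/(kA) = 0.11/(0.0594×24.4) = 0.0759 K/W
R_outer film = 1/(h_o·A) = 1/(22×24.4) = 0.001863 K/W
R_total = 0.07776 K/W
Q = ΔT / R_total = 187 / 0.07776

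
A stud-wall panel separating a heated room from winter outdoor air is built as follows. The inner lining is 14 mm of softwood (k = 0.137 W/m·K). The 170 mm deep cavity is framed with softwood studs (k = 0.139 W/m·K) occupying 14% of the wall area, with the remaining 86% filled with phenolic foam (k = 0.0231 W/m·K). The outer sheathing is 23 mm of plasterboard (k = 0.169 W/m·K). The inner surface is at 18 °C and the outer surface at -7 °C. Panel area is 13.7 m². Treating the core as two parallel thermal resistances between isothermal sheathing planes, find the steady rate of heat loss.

Sheathing layers in series; stud and cavity paths in parallel between them.
R_inner = 0.014/(0.137×13.7) = 0.007459 K/W
R_stud  = 0.17/(0.139×0.14×13.7) = 0.6377 K/W
R_cav   = 0.17/(0.0231×0.86×13.7) = 0.6246 K/W
1/R_core = 1/R_stud + 1/R_cav → R_core = 0.3155 K/W
R_outer = 0.023/(0.169×13.7) = 0.009934 K/W
R_total = 0.3329 K/W
Q = ΔT/R_total = 25/0.3329

Q ≈ 75.1 W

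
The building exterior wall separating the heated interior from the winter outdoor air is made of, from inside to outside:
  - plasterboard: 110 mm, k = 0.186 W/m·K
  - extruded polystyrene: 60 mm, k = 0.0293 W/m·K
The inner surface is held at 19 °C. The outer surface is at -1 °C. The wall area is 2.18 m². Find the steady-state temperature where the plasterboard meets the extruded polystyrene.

T ≈ 14.5 °C

Using the resistance-network approach (series):
R_plasterboard = L/(kA) = 0.11/(0.186×2.18) = 0.2713 K/W
R_extruded polystyrene = L/(kA) = 0.06/(0.0293×2.18) = 0.9393 K/W
R_total = 1.211 K/W;  Q = ΔT/R_total = 20/1.211 = 16.52 W
T_interface = T_inner − Q·ΣR(inner→interface) = 19 − 16.5×0.2713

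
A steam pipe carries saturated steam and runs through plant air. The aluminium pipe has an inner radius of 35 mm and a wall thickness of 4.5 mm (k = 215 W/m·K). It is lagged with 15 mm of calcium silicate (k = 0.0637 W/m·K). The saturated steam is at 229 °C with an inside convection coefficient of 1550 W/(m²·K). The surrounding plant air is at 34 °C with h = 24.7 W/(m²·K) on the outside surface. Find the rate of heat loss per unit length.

Cylindrical conduction, so R = ln(r₂/r₁)/(2πkL) per layer, in series:
R_inner film = 1/(h_i·2πr₁L) = 1/(1550×2π×0.035×1) = 0.002934 K/W
R_aluminium pipe wall = ln(39.5/35)/(2π×215×1) = 8.954×10^-5 K/W
R_calcium silicate = ln(54.5/39.5)/(2π×0.0637×1) = 0.8043 K/W
R_outer film = 1/(h_o·2πr_oL) = 1/(24.7×2π×0.0545×1) = 0.1182 K/W
R_total = 0.9255 K/W
Q = ΔT/R_total = 195/0.9255

q′ ≈ 211 W/m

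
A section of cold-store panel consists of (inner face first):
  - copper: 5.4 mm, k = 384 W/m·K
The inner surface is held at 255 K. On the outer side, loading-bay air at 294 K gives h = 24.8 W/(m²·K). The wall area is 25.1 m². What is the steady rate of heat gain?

Q ≈ 24300 W

Model the wall as resistances in series:
R_copper = L/(kA) = 0.0054/(384×25.1) = 5.603×10^-7 K/W
R_outer film = 1/(h_o·A) = 1/(24.8×25.1) = 0.001606 K/W
R_total = 0.001607 K/W
Q = ΔT / R_total = 39 / 0.001607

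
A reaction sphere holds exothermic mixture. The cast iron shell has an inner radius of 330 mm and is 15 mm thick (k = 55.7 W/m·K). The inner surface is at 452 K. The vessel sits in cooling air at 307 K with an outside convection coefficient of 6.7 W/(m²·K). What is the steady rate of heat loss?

Q ≈ 1450 W

Radial (spherical) resistances in series:
R_cast iron shell = (1/0.33 − 1/0.345)/(4π×55.7) = 1.882×10^-4 K/W
R_outer film = 1/(h·4πr_o²) = 1/(6.7×4π×0.345²) = 0.09979 K/W
R_total = 0.09998 K/W
Q = ΔT/R_total = 145/0.09998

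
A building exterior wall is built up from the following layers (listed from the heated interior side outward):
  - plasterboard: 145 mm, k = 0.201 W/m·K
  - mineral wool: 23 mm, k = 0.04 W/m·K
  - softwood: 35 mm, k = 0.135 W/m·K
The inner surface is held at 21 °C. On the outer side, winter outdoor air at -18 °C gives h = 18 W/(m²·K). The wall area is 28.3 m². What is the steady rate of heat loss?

Treating each layer as a thermal resistance in series:
R_plasterboard = L/(kA) = 0.145/(0.201×28.3) = 0.02549 K/W
R_mineral wool = L/(kA) = 0.023/(0.04×28.3) = 0.02032 K/W
R_softwood = L/(kA) = 0.035/(0.135×28.3) = 0.009161 K/W
R_outer film = 1/(h_o·A) = 1/(18×28.3) = 0.001963 K/W
R_total = 0.05693 K/W
Q = ΔT / R_total = 39 / 0.05693

Q ≈ 685 W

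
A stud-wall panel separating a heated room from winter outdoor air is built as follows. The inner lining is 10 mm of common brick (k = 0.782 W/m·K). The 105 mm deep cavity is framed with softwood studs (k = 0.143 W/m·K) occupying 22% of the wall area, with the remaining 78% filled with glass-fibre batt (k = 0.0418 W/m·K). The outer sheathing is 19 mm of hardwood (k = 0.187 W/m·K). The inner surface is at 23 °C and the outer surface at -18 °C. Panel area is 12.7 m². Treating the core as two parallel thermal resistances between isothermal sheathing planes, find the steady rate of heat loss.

Sheathing layers in series; stud and cavity paths in parallel between them.
R_inner = 0.01/(0.782×12.7) = 0.001007 K/W
R_stud  = 0.105/(0.143×0.22×12.7) = 0.2628 K/W
R_cav   = 0.105/(0.0418×0.78×12.7) = 0.2536 K/W
1/R_core = 1/R_stud + 1/R_cav → R_core = 0.1291 K/W
R_outer = 0.019/(0.187×12.7) = 0.008 K/W
R_total = 0.1381 K/W
Q = ΔT/R_total = 41/0.1381

Q ≈ 297 W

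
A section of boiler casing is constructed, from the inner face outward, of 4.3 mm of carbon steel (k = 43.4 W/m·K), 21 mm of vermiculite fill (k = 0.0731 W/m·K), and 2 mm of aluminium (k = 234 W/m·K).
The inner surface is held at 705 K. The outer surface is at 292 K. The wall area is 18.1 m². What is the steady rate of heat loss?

Q ≈ 26000 W

Treating each layer as a thermal resistance in series:
R_carbon steel = L/(kA) = 0.0043/(43.4×18.1) = 5.474×10^-6 K/W
R_vermiculite fill = L/(kA) = 0.021/(0.0731×18.1) = 0.01587 K/W
R_aluminium = L/(kA) = 0.002/(234×18.1) = 4.722×10^-7 K/W
R_total = 0.01588 K/W
Q = ΔT / R_total = 413 / 0.01588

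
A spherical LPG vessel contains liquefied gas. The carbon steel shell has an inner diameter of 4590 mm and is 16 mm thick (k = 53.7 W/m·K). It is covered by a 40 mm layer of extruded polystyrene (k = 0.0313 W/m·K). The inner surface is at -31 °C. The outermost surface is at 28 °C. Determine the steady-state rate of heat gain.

Q ≈ 3150 W

Spherical conduction: R = (1/r_in − 1/r_out)/(4πk) per layer; series-sum.
R_carbon steel shell = (1/2.295 − 1/2.311)/(4π×53.7) = 4.47×10^-6 K/W
R_extruded polystyrene = (1/2.311 − 1/2.351)/(4π×0.0313) = 0.01872 K/W
R_total = 0.01872 K/W
Q = ΔT/R_total = 59/0.01872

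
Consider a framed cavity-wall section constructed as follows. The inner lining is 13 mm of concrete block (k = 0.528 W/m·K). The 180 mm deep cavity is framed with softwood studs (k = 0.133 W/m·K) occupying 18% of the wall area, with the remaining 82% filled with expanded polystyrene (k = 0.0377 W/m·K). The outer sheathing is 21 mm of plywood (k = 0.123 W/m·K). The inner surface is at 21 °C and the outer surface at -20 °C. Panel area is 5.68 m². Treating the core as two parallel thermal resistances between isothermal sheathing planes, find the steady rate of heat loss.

Q ≈ 67 W

Sheathing layers in series; stud and cavity paths in parallel between them.
R_inner = 0.013/(0.528×5.68) = 0.004335 K/W
R_stud  = 0.18/(0.133×0.18×5.68) = 1.324 K/W
R_cav   = 0.18/(0.0377×0.82×5.68) = 1.025 K/W
1/R_core = 1/R_stud + 1/R_cav → R_core = 0.5777 K/W
R_outer = 0.021/(0.123×5.68) = 0.03006 K/W
R_total = 0.6121 K/W
Q = ΔT/R_total = 41/0.6121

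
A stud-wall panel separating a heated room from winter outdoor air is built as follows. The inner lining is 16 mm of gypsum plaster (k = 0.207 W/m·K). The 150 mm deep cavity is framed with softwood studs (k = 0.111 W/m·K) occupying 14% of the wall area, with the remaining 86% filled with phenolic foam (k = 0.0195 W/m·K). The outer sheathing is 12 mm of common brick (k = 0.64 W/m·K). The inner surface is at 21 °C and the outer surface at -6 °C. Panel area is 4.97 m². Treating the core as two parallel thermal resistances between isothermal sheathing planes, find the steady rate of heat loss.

Q ≈ 28.3 W

Sheathing layers in series; stud and cavity paths in parallel between them.
R_inner = 0.016/(0.207×4.97) = 0.01555 K/W
R_stud  = 0.15/(0.111×0.14×4.97) = 1.942 K/W
R_cav   = 0.15/(0.0195×0.86×4.97) = 1.8 K/W
1/R_core = 1/R_stud + 1/R_cav → R_core = 0.9341 K/W
R_outer = 0.012/(0.64×4.97) = 0.003773 K/W
R_total = 0.9534 K/W
Q = ΔT/R_total = 27/0.9534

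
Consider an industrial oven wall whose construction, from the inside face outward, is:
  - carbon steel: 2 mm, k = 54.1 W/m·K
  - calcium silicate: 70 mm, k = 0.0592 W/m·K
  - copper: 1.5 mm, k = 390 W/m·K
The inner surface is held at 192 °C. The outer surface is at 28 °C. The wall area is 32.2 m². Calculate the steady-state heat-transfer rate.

Q ≈ 4470 W

Series thermal resistances:
R_carbon steel = L/(kA) = 0.002/(54.1×32.2) = 1.148×10^-6 K/W
R_calcium silicate = L/(kA) = 0.07/(0.0592×32.2) = 0.03672 K/W
R_copper = L/(kA) = 0.0015/(390×32.2) = 1.194×10^-7 K/W
R_total = 0.03672 K/W
Q = ΔT / R_total = 164 / 0.03672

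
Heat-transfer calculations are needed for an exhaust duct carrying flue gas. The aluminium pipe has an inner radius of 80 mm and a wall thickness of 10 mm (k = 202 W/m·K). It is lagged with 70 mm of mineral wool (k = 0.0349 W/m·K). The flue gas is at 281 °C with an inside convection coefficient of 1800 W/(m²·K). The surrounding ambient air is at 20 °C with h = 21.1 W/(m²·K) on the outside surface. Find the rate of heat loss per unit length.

q′ ≈ 97.7 W/m

For a radial system each layer contributes R = ln(r_out/r_in)/(2πkL); films add R = 1/(hA).
R_inner film = 1/(h_i·2πr₁L) = 1/(1800×2π×0.08×1) = 0.001105 K/W
R_aluminium pipe wall = ln(90/80)/(2π×202×1) = 9.28×10^-5 K/W
R_mineral wool = ln(160/90)/(2π×0.0349×1) = 2.624 K/W
R_outer film = 1/(h_o·2πr_oL) = 1/(21.1×2π×0.16×1) = 0.04714 K/W
R_total = 2.672 K/W
Q = ΔT/R_total = 261/2.672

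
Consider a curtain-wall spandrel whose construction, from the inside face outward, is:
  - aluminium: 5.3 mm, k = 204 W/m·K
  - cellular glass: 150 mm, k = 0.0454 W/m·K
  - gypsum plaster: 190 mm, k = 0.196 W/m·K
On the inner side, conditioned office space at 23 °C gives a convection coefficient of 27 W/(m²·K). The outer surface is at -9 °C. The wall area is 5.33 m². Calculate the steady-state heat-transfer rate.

Using the resistance-network approach (series):
R_inner film = 1/(h_i·A) = 1/(27×5.33) = 0.006949 K/W
R_aluminium = L/(kA) = 0.0053/(204×5.33) = 4.874×10^-6 K/W
R_cellular glass = L/(kA) = 0.15/(0.0454×5.33) = 0.6199 K/W
R_gypsum plaster = L/(kA) = 0.19/(0.196×5.33) = 0.1819 K/W
R_total = 0.8087 K/W
Q = ΔT / R_total = 32 / 0.8087

Q ≈ 39.6 W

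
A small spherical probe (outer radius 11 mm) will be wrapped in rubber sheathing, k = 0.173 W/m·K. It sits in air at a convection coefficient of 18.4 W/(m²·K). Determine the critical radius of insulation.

For a sphere r_cr = 2k/h = 2×0.173/18.4
r_cr = 18.8 mm; since the bare radius (11 mm) is below r_cr, adding a thin layer of insulation will *increase* heat loss.

r_cr ≈ 18.8 mm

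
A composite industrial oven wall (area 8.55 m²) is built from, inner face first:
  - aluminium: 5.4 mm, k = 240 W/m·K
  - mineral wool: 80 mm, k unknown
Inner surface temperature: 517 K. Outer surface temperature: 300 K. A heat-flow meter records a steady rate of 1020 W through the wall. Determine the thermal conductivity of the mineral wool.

Thermal resistances in series:
R_aluminium = L/(kA) = 0.0054/(240×8.55) = 2.632×10^-6 K/W
Sum of known resistances R_other = 2.632×10^-6 K/W
Total R = ΔT/Q = 217/1020 = 0.2127 K/W
R_mineral wool = R_total − R_other = 0.2127 K/W
k = L/(R·A) = 0.08/(0.2127×8.55)

k ≈ 0.044 W/(m·K)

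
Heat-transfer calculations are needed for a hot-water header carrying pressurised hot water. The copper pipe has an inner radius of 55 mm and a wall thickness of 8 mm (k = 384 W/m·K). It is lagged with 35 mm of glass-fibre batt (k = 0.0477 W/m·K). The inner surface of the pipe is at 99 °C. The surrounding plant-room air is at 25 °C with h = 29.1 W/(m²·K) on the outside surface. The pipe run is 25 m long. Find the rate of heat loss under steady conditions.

Per-layer cylindrical resistances, series-summed:
R_copper pipe wall = ln(63/55)/(2π×384×25) = 2.251×10^-6 K/W
R_glass-fibre batt = ln(98/63)/(2π×0.0477×25) = 0.05897 K/W
R_outer film = 1/(h_o·2πr_oL) = 1/(29.1×2π×0.098×25) = 0.002232 K/W
R_total = 0.0612 K/W
Q = ΔT/R_total = 74/0.0612

Q ≈ 1210 W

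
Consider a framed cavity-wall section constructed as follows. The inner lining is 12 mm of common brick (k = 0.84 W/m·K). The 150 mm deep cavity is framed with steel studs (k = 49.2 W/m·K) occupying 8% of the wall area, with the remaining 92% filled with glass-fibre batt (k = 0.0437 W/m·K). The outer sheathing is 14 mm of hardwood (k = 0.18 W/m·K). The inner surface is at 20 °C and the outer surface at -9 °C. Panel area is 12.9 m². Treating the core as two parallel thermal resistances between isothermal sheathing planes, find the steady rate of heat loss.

Q ≈ 2880 W

Sheathing layers in series; stud and cavity paths in parallel between them.
R_inner = 0.012/(0.84×12.9) = 0.001107 K/W
R_stud  = 0.15/(49.2×0.08×12.9) = 0.002954 K/W
R_cav   = 0.15/(0.0437×0.92×12.9) = 0.2892 K/W
1/R_core = 1/R_stud + 1/R_cav → R_core = 0.002924 K/W
R_outer = 0.014/(0.18×12.9) = 0.006029 K/W
R_total = 0.01006 K/W
Q = ΔT/R_total = 29/0.01006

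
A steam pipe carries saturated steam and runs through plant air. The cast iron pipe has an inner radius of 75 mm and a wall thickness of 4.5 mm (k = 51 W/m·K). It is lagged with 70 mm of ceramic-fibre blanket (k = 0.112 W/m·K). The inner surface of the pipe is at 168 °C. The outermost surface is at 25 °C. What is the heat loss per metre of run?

q′ ≈ 159 W/m

Per-layer cylindrical resistances, series-summed:
R_cast iron pipe wall = ln(79.5/75)/(2π×51×1) = 1.818×10^-4 K/W
R_ceramic-fibre blanket = ln(149.5/79.5)/(2π×0.112×1) = 0.8974 K/W
R_total = 0.8976 K/W
Q = ΔT/R_total = 143/0.8976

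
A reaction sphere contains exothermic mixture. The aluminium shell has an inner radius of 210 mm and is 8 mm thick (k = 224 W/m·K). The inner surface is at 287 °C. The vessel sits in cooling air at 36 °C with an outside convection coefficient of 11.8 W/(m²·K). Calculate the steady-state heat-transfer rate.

Q ≈ 1770 W

Spherical conduction: R = (1/r_in − 1/r_out)/(4πk) per layer; series-sum.
R_aluminium shell = (1/0.21 − 1/0.218)/(4π×224) = 6.208×10^-5 K/W
R_outer film = 1/(h·4πr_o²) = 1/(11.8×4π×0.218²) = 0.1419 K/W
R_total = 0.142 K/W
Q = ΔT/R_total = 251/0.142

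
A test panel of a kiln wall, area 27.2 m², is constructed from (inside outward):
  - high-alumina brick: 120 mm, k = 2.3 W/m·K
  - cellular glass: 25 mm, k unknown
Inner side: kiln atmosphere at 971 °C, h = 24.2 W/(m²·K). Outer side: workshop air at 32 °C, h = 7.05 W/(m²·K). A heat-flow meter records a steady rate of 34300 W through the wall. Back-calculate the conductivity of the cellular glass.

k ≈ 0.0491 W/(m·K)

Series thermal resistances:
R_inner film = 1/(h_i·A) = 1/(24.2×27.2) = 0.001519 K/W
R_high-alumina brick = L/(kA) = 0.12/(2.3×27.2) = 0.001918 K/W
R_outer film = 1/(h_o·A) = 1/(7.05×27.2) = 0.005215 K/W
Sum of known resistances R_other = 0.008652 K/W
Total R = ΔT/Q = 939/34300 = 0.02738 K/W
R_cellular glass = R_total − R_other = 0.01872 K/W
k = L/(R·A) = 0.025/(0.01872×27.2)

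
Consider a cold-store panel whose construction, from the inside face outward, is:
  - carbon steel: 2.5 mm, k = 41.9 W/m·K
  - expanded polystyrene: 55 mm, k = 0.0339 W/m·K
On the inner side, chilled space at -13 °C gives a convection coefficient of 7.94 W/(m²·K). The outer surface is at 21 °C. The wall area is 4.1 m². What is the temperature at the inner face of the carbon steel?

T ≈ -10.6 °C

Thermal resistances in series:
R_inner film = 1/(h_i·A) = 1/(7.94×4.1) = 0.03072 K/W
R_carbon steel = L/(kA) = 0.0025/(41.9×4.1) = 1.455×10^-5 K/W
R_expanded polystyrene = L/(kA) = 0.055/(0.0339×4.1) = 0.3957 K/W
R_total = 0.4264 K/W;  Q = ΔT/R_total = 34/0.4264 = 79.73 W
T_interface = T_inner + Q·ΣR(inner→interface) = -13 + 79.7×0.03072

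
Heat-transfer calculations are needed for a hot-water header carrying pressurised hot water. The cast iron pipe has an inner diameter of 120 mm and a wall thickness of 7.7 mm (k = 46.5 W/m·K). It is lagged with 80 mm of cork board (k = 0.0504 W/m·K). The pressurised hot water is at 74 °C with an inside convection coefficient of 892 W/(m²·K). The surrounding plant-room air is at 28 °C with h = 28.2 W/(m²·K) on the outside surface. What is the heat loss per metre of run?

For a radial system each layer contributes R = ln(r_out/r_in)/(2πkL); films add R = 1/(hA).
R_inner film = 1/(h_i·2πr₁L) = 1/(892×2π×0.06×1) = 0.002974 K/W
R_cast iron pipe wall = ln(67.7/60)/(2π×46.5×1) = 4.133×10^-4 K/W
R_cork board = ln(147.7/67.7)/(2π×0.0504×1) = 2.463 K/W
R_outer film = 1/(h_o·2πr_oL) = 1/(28.2×2π×0.1477×1) = 0.03821 K/W
R_total = 2.505 K/W
Q = ΔT/R_total = 46/2.505

q′ ≈ 18.4 W/m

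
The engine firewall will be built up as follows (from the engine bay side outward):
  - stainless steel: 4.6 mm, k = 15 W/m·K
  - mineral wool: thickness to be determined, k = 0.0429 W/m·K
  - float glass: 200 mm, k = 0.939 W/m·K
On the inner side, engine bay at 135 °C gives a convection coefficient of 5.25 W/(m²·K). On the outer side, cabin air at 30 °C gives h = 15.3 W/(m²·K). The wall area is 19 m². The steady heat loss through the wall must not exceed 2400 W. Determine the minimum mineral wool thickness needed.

Thermal resistances in series:
R_inner film = 1/(h_i·A) = 1/(5.25×19) = 0.01003 K/W
R_stainless steel = L/(kA) = 0.0046/(15×19) = 1.614×10^-5 K/W
R_float glass = L/(kA) = 0.2/(0.939×19) = 0.01121 K/W
R_outer film = 1/(h_o·A) = 1/(15.3×19) = 0.00344 K/W
Sum of the known resistances R_other = 0.02469 K/W
Required total resistance R_tot = ΔT/Q_allow = 105/2400 = 0.04375 K/W
R_mineral wool = R_tot − R_other = 0.01906 K/W
L = R·k·A = 0.01906×0.0429×19

L ≈ 15.5 mm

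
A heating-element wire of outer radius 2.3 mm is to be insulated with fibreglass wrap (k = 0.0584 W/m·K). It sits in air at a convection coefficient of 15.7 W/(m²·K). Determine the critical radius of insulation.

For a cylinder r_cr = k/h = 0.0584/15.7
r_cr = 3.72 mm; since the bare radius (2.3 mm) is below r_cr, adding a thin layer of insulation will *increase* heat loss.

r_cr ≈ 3.72 mm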